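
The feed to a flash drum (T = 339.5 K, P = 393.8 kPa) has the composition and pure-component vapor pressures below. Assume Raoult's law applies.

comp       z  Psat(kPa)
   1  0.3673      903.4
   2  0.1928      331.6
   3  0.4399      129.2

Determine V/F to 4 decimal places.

Raoult's law: Kᵢ = Pᵢˢᵃᵗ/P = Pᵢˢᵃᵗ/393.8.
  K_1 = 903.4/393.8 = 2.294058, K_2 = 331.6/393.8 = 0.842052, K_3 = 129.2/393.8 = 0.328085
Material balance + equilibrium reduce to Σ zᵢ(Kᵢ−1)/(1+V/F(Kᵢ−1)) = 0.
Feasibility: ΣzᵢKᵢ = 1.1493, Σzᵢ/Kᵢ = 1.7299 — both > 1, two phases present.
Newton iteration, V/F⁰ = 0.34:
  V/F = 0.3400: g = -0.08519, g' = -0.6356 → V/F = 0.2060
  V/F = 0.2060: g = 0.00076, g' = -0.6561 → V/F = 0.2071
Converged at V/F = 0.2071.

V/F = 0.2071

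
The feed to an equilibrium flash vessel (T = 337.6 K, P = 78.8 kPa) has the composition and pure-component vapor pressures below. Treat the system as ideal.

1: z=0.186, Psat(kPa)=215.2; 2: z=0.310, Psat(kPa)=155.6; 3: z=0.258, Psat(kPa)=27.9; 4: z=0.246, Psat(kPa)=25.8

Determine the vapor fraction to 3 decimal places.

Raoult's law: Kᵢ = Pᵢˢᵃᵗ/P = Pᵢˢᵃᵗ/78.8.
  K_1 = 215.2/78.8 = 2.73096, K_2 = 155.6/78.8 = 1.97462, K_3 = 27.9/78.8 = 0.35406, K_4 = 25.8/78.8 = 0.32741
Rachford–Rice: g(ψ) = Σ zᵢ(Kᵢ−1)/(1+ψ(Kᵢ−1)) = 0.
Check two-phase: ΣzᵢKᵢ = 1.292 > 1 and Σzᵢ/Kᵢ = 1.705 > 1, so g(0) = 0.292 > 0 and g(1) = -0.705 < 0.
Iterate (Newton) starting at ψ = 0.5:
  ψ = 0.500: g = -0.1197, g' = -0.781 → ψ = 0.347
  ψ = 0.347: g = -0.0035, g' = -0.750 → ψ = 0.342
Converged at ψ = 0.342.

ψ = 0.342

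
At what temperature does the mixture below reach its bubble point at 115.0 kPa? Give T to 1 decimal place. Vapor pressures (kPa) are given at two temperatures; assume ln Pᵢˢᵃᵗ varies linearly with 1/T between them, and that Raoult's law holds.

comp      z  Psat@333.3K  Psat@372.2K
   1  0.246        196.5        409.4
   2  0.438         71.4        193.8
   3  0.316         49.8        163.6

T = 340.7 K

Bubble-point temperature: ΣzᵢPᵢˢᵃᵗ(T) = P. Interpolate ln Pᵢˢᵃᵗ = aᵢ + bᵢ/T.
  T = 333.3 K: ΣzᵢPᵢˢᵃᵗ = 95.35 kPa
  T = 372.2 K: ΣzᵢPᵢˢᵃᵗ = 237.29 kPa
  T = 352.8 K: ΣzᵢPᵢˢᵃᵗ = 153.81 kPa
  T = 343.1 K: ΣzᵢPᵢˢᵃᵗ = 121.94 kPa
  T = 338.2 K: ΣzᵢPᵢˢᵃᵗ = 107.99 kPa
  T = 340.6 K: ΣzᵢPᵢˢᵃᵗ = 114.66 kPa
Interpolating between 340.6 K and 343.1 K gives T ≈ 340.7 K.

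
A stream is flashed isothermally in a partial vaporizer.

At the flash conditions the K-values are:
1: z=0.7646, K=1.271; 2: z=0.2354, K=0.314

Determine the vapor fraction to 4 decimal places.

ψ = 0.2459

Binary case is linear: z₁(K₁−1)(1+ψ(K₂−1)) + z₂(K₂−1)(1+ψ(K₁−1)) = 0
⇒ ψ = [z₁(K₁−1)+z₂(K₂−1)] / [−(K₁−1)(K₂−1)] = 0.04572/0.18591 = 0.2459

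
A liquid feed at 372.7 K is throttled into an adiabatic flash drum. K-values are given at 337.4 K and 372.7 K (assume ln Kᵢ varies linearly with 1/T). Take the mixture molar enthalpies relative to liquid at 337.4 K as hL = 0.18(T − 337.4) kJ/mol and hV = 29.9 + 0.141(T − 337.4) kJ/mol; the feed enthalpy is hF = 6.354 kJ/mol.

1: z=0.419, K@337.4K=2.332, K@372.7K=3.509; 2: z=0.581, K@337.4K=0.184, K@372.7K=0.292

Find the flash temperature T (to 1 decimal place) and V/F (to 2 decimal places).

T = 345.9 K, V/F = 0.16

Adiabatic flash: solve Rachford–Rice at each trial T, then check hF = ψ·hV(T) + (1−ψ)·hL(T).
  T = 337.4 K: K = (2.332, 0.184), RR gives ψ = 0.077, H_out = 2.311 kJ/mol
  T = 372.7 K: K = (3.509, 0.292), RR gives ψ = 0.360, H_out = 16.629 kJ/mol
  T = 355.0 K: K = (2.888, 0.234), RR gives ψ = 0.240, H_out = 10.165 kJ/mol
  T = 346.2 K: K = (2.602, 0.208), RR gives ψ = 0.167, H_out = 6.509 kJ/mol
  T = 341.8 K: K = (2.465, 0.196), RR gives ψ = 0.125, H_out = 4.495 kJ/mol
  T = 344.0 K: K = (2.533, 0.202), RR gives ψ = 0.146, H_out = 5.520 kJ/mol
Linear interpolation between T = 344.0 (H_out = 5.520) and T = 346.2 (H_out = 6.509) on hF = 6.354 gives T ≈ 345.9 K, at which ψ = 0.16.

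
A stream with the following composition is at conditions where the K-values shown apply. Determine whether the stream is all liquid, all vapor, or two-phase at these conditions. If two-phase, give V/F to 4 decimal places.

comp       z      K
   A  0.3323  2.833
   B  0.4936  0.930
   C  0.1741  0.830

all vapor

ΣzᵢKᵢ = 1.5450; Σzᵢ/Kᵢ = 0.8578.
Since Σzᵢ/Kᵢ < 1 the mixture is above its dew point — single vapor phase.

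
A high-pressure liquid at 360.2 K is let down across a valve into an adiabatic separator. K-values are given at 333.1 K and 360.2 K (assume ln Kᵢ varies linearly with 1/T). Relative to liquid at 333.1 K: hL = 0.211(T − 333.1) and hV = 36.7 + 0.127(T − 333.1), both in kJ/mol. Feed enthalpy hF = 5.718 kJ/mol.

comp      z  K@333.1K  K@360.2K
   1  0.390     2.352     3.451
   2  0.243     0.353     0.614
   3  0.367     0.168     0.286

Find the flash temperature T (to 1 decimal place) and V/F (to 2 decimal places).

Adiabatic flash: solve Rachford–Rice at each trial T, then check hF = ψ·hV(T) + (1−ψ)·hL(T).
  T = 333.1 K: K = (2.352, 0.353, 0.168), RR gives ψ = 0.063, H_out = 2.303 kJ/mol
  T = 360.2 K: K = (3.451, 0.614, 0.286), RR gives ψ = 0.405, H_out = 19.656 kJ/mol
  T = 346.6 K: K = (2.868, 0.470, 0.221), RR gives ψ = 0.244, H_out = 11.520 kJ/mol
  T = 339.9 K: K = (2.604, 0.409, 0.194), RR gives ψ = 0.159, H_out = 7.197 kJ/mol
  T = 336.5 K: K = (2.476, 0.380, 0.180), RR gives ψ = 0.113, H_out = 4.833 kJ/mol
  T = 338.2 K: K = (2.540, 0.394, 0.187), RR gives ψ = 0.137, H_out = 6.033 kJ/mol
  T = 337.4 K: K = (2.510, 0.388, 0.184), RR gives ψ = 0.126, H_out = 5.473 kJ/mol
  T = 337.8 K: K = (2.525, 0.391, 0.185), RR gives ψ = 0.131, H_out = 5.754 kJ/mol
Linear interpolation between T = 337.4 (H_out = 5.473) and T = 337.8 (H_out = 5.754) on hF = 5.718 gives T ≈ 337.7 K, at which ψ = 0.13.

T = 337.7 K, V/F = 0.13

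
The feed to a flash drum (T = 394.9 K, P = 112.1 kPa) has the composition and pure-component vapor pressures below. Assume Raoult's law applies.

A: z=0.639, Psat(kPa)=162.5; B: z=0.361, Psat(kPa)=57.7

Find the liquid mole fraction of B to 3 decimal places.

x_B = 0.481

Raoult's law: Kᵢ = Pᵢˢᵃᵗ/P = Pᵢˢᵃᵗ/112.1.
  K_A = 162.5/112.1 = 1.44960, K_B = 57.7/112.1 = 0.51472
Material balance + equilibrium reduce to Σ zᵢ(Kᵢ−1)/(1+ψ(Kᵢ−1)) = 0.
g(0) = ΣzᵢKᵢ − 1 = 0.112 and g(1) = 1 − Σzᵢ/Kᵢ = -0.142, so a root lies in (0, 1).
Binary case is linear: z₁(K₁−1)(1+ψ(K₂−1)) + z₂(K₂−1)(1+ψ(K₁−1)) = 0
⇒ ψ = [z₁(K₁−1)+z₂(K₂−1)] / [−(K₁−1)(K₂−1)] = 0.1121/0.2182 = 0.514
Compositions from xᵢ = zᵢ/(1+ψ(Kᵢ−1)), yᵢ = Kᵢxᵢ:
  A: x = 0.519, y = 0.752
  B: x = 0.481, y = 0.248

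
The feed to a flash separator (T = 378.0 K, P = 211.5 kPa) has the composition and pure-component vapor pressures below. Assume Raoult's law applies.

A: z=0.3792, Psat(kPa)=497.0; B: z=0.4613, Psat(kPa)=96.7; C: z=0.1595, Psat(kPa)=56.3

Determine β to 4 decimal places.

β = 0.1793

Raoult's law: Kᵢ = Pᵢˢᵃᵗ/P = Pᵢˢᵃᵗ/211.5.
  K_A = 497.0/211.5 = 2.349882, K_B = 96.7/211.5 = 0.457210, K_C = 56.3/211.5 = 0.266194
Rachford–Rice: g(β) = Σ zᵢ(Kᵢ−1)/(1+β(Kᵢ−1)) = 0.
Check two-phase: ΣzᵢKᵢ = 1.1444 > 1 and Σzᵢ/Kᵢ = 1.7695 > 1, so g(0) = 0.1444 > 0 and g(1) = -0.7695 < 0.
Newton–Raphson from β = 0.5:
  β = 0.5000: g = -0.22292, g' = -0.7166 → β = 0.1889
  β = 0.1889: g = -0.00701, g' = -0.7232 → β = 0.1792
  β = 0.1792: g = 0.00003, g' = -0.7286 → β = 0.1793
Converged at β = 0.1793.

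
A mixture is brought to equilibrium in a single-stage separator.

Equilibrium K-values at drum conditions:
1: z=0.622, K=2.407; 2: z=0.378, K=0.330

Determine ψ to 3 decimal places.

ψ = 0.660

Binary case is linear: z₁(K₁−1)(1+ψ(K₂−1)) + z₂(K₂−1)(1+ψ(K₁−1)) = 0
⇒ ψ = [z₁(K₁−1)+z₂(K₂−1)] / [−(K₁−1)(K₂−1)] = 0.6219/0.9427 = 0.660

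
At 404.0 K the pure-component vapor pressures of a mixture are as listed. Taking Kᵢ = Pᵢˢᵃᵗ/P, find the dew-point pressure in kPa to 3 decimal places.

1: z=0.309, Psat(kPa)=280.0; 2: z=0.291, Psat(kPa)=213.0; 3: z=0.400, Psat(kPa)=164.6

Pdew = 204.086 kPa

At the dew point ψ → 1, so Σzᵢ/Kᵢ = 1 with Kᵢ = Pᵢˢᵃᵗ/P ⇒ 1/P = Σzᵢ/Pᵢˢᵃᵗ.
1/P = 0.309/280.0 + 0.291/213.0 + 0.400/164.6 = 0.004900 ⇒ P = 204.086 kPa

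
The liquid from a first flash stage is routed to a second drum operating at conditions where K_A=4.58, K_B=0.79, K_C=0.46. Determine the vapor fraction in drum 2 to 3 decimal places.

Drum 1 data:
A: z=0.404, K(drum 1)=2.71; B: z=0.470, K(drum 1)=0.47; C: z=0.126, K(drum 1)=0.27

V/F (drum 2) = 0.625

Drum 1:
Let ψ₁ = V/F and solve Σ zᵢ(Kᵢ−1)/(1+ψ₁(Kᵢ−1)) = 0.
Check two-phase: ΣzᵢKᵢ = 1.350 > 1 and Σzᵢ/Kᵢ = 1.616 > 1, so g(0) = 0.350 > 0 and g(1) = -0.616 < 0.
Iterate (Newton) starting at ψ₁ = 0.63:
  ψ₁ = 0.630: g = -0.2117, g' = -0.802 → ψ₁ = 0.366
  ψ₁ = 0.366: g = -0.0096, g' = -0.775 → ψ₁ = 0.354
Converged at ψ₁ = 0.354.
Drum-1 compositions:
  A: x = 0.252, y = 0.682
  B: x = 0.578, y = 0.272
  C: x = 0.170, y = 0.046
Drum-2 feed = drum-1 liquid: z₂ = (0.2518, 0.5784, 0.1698).
Drum 2:
Let ψ₂ = V/F and solve Σ zᵢ(Kᵢ−1)/(1+ψ₂(Kᵢ−1)) = 0.
Feasibility: ΣzᵢKᵢ = 1.688, Σzᵢ/Kᵢ = 1.156 — both > 1, two phases present.
Iterate (Newton) starting at ψ₂ = 0.5:
  ψ₂ = 0.500: g = 0.0617, g' = -0.539 → ψ₂ = 0.614
  ψ₂ = 0.614: g = 0.0050, g' = -0.460 → ψ₂ = 0.625
Converged at ψ₂ = 0.625.
  A: x = 0.078, y = 0.356
  B: x = 0.666, y = 0.526
  C: x = 0.256, y = 0.118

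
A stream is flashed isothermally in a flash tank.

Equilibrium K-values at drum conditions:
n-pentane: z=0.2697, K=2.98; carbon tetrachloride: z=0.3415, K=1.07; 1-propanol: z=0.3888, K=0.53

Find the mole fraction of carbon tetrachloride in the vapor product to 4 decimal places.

Rachford–Rice: g(V/F) = Σ zᵢ(Kᵢ−1)/(1+V/F(Kᵢ−1)) = 0.
Feasibility: ΣzᵢKᵢ = 1.3752, Σzᵢ/Kᵢ = 1.1432 — both > 1, two phases present.
Iterate (Newton) starting at V/F = 0.5:
  V/F = 0.5000: g = 0.05257, g' = -0.4153 → V/F = 0.6266
  V/F = 0.6266: g = 0.00222, g' = -0.3847 → V/F = 0.6323
Converged at V/F = 0.6323.
Compositions from xᵢ = zᵢ/(1+V/F(Kᵢ−1)), yᵢ = Kᵢxᵢ:
  n-pentane: x = 0.1198, y = 0.3569
  carbon tetrachloride: x = 0.3270, y = 0.3499
  1-propanol: x = 0.5532, y = 0.2932

y_carbon tetrachloride = 0.3499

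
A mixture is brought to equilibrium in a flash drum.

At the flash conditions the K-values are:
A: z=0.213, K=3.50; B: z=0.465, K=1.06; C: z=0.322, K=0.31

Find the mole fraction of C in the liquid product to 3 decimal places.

x_C = 0.436

Rachford–Rice: g(β) = Σ zᵢ(Kᵢ−1)/(1+β(Kᵢ−1)) = 0.
g(0) = ΣzᵢKᵢ − 1 = 0.338 and g(1) = 1 − Σzᵢ/Kᵢ = -0.538, so a root lies in (0, 1).
Iterate (Newton) starting at β = 0.45:
  β = 0.450: g = -0.0445, g' = -0.619 → β = 0.378
  β = 0.378: g = 0.0004, g' = -0.634 → β = 0.379
Converged at β = 0.379.
Compositions from xᵢ = zᵢ/(1+β(Kᵢ−1)), yᵢ = Kᵢxᵢ:
  A: x = 0.109, y = 0.383
  B: x = 0.455, y = 0.482
  C: x = 0.436, y = 0.135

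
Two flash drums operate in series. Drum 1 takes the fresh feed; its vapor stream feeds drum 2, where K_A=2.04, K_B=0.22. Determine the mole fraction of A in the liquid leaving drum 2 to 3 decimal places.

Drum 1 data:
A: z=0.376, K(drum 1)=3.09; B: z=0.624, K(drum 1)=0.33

Drum 1:
Iterate (Newton) starting at ψ₁ = 0.5:
  ψ₁ = 0.500: g = -0.2444, g' = -1.026 → ψ₁ = 0.262
  ψ₁ = 0.262: g = 0.0009, g' = -1.098 → ψ₁ = 0.263
Converged at ψ₁ = 0.263.
Drum-1 compositions:
  A: x = 0.243, y = 0.750
  B: x = 0.757, y = 0.250
Drum-2 feed = drum-1 vapor: z₂ = (0.7501, 0.2499).
Drum 2:
Binary case is linear: z₁(K₁−1)(1+ψ₂(K₂−1)) + z₂(K₂−1)(1+ψ₂(K₁−1)) = 0
⇒ ψ₂ = [z₁(K₁−1)+z₂(K₂−1)] / [−(K₁−1)(K₂−1)] = 0.5852/0.8112 = 0.721
  A: x = 0.429, y = 0.874
  B: x = 0.571, y = 0.126

x_A (drum 2) = 0.429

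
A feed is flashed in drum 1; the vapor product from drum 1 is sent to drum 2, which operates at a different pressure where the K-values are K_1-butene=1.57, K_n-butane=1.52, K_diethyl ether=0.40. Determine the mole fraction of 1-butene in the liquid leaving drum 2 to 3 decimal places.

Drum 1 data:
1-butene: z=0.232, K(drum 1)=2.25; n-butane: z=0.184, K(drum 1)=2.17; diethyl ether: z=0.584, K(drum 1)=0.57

x_1-butene (drum 2) = 0.292

Drum 1:
Material balance + equilibrium reduce to Σ zᵢ(Kᵢ−1)/(1+ψ₁(Kᵢ−1)) = 0.
Check two-phase: ΣzᵢKᵢ = 1.254 > 1 and Σzᵢ/Kᵢ = 1.212 > 1, so g(0) = 0.254 > 0 and g(1) = -0.212 < 0.
Newton iteration, ψ₁⁰ = 0.45:
  ψ₁ = 0.450: g = 0.0153, g' = -0.423 → ψ₁ = 0.486
Converged at ψ₁ = 0.486.
Drum-1 compositions:
  1-butene: x = 0.144, y = 0.325
  n-butane: x = 0.117, y = 0.254
  diethyl ether: x = 0.738, y = 0.421
Drum-2 feed = drum-1 vapor: z₂ = (0.3246, 0.2545, 0.4209).
Drum 2:
Rachford–Rice: g(ψ₂) = Σ zᵢ(Kᵢ−1)/(1+ψ₂(Kᵢ−1)) = 0.
Feasibility: ΣzᵢKᵢ = 1.065, Σzᵢ/Kᵢ = 1.426 — both > 1, two phases present.
Newton–Raphson from ψ₂ = 0.54:
  ψ₂ = 0.540: g = -0.1288, g' = -0.435 → ψ₂ = 0.244
  ψ₂ = 0.244: g = -0.0160, g' = -0.343 → ψ₂ = 0.197
Converged at ψ₂ = 0.197.
  1-butene: x = 0.292, y = 0.458
  n-butane: x = 0.231, y = 0.351
  diethyl ether: x = 0.477, y = 0.191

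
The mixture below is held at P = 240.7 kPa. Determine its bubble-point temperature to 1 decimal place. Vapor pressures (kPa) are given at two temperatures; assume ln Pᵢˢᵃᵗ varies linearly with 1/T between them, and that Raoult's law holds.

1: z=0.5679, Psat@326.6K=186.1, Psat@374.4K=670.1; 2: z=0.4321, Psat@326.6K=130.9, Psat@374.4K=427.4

Bubble-point temperature: ΣzᵢPᵢˢᵃᵗ(T) = P. Interpolate ln Pᵢˢᵃᵗ = aᵢ + bᵢ/T.
  T = 326.6 K: ΣzᵢPᵢˢᵃᵗ = 162.25 kPa
  T = 374.4 K: ΣzᵢPᵢˢᵃᵗ = 565.23 kPa
  T = 350.5 K: ΣzᵢPᵢˢᵃᵗ = 315.91 kPa
  T = 338.6 K: ΣzᵢPᵢˢᵃᵗ = 229.38 kPa
  T = 344.6 K: ΣzᵢPᵢˢᵃᵗ = 270.29 kPa
  T = 341.6 K: ΣzᵢPᵢˢᵃᵗ = 249.18 kPa
  T = 340.1 K: ΣzᵢPᵢˢᵃᵗ = 239.12 kPa
Interpolating between 340.1 K and 341.6 K gives T ≈ 340.3 K.

T = 340.3 K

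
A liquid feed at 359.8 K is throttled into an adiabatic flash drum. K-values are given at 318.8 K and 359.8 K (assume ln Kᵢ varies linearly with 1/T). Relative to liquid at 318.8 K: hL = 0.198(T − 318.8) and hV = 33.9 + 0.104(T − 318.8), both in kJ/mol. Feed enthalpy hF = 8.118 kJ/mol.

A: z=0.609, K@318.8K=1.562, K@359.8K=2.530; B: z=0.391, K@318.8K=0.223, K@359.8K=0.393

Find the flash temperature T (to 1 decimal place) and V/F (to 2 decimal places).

T = 323.7 K, V/F = 0.21

Adiabatic flash: solve Rachford–Rice at each trial T, then check hF = ψ·hV(T) + (1−ψ)·hL(T).
  T = 318.8 K: K = (1.562, 0.223), RR gives ψ = 0.088, H_out = 2.985 kJ/mol
  T = 359.8 K: K = (2.530, 0.393), RR gives ψ = 0.748, H_out = 30.585 kJ/mol
  T = 339.3 K: K = (2.017, 0.301), RR gives ψ = 0.487, H_out = 19.630 kJ/mol
  T = 329.1 K: K = (1.783, 0.261), RR gives ψ = 0.324, H_out = 12.721 kJ/mol
  T = 324.0 K: K = (1.672, 0.242), RR gives ψ = 0.221, H_out = 8.410 kJ/mol
  T = 321.4 K: K = (1.616, 0.232), RR gives ψ = 0.159, H_out = 5.859 kJ/mol
  T = 322.7 K: K = (1.644, 0.237), RR gives ψ = 0.191, H_out = 7.170 kJ/mol
Linear interpolation between T = 322.7 (H_out = 7.170) and T = 324.0 (H_out = 8.410) on hF = 8.118 gives T ≈ 323.7 K, at which ψ = 0.21.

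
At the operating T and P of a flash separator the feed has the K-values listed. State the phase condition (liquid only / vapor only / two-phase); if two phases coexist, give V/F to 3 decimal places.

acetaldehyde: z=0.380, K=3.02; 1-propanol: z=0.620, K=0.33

ΣzᵢKᵢ = 1.352; Σzᵢ/Kᵢ = 2.005.
Both exceed 1, so a two-phase solution exists.
Let ψ = V/F and solve Σ zᵢ(Kᵢ−1)/(1+ψ(Kᵢ−1)) = 0.
Newton–Raphson from ψ = 0.5:
  ψ = 0.500: g = -0.2428, g' = -1.013 → ψ = 0.260
Converged at ψ = 0.260.

two-phase, V/F = 0.260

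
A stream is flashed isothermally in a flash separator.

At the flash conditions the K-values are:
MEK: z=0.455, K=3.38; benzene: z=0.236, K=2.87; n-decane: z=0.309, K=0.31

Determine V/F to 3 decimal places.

Material balance + equilibrium reduce to Σ zᵢ(Kᵢ−1)/(1+V/F(Kᵢ−1)) = 0.
Feasibility: ΣzᵢKᵢ = 2.311, Σzᵢ/Kᵢ = 1.214 — both > 1, two phases present.
Newton–Raphson from V/F = 0.5:
  V/F = 0.500: g = 0.3970, g' = -1.101 → V/F = 0.861
  V/F = 0.861: g = -0.0007, g' = -1.291 → V/F = 0.860
Converged at V/F = 0.860.

V/F = 0.860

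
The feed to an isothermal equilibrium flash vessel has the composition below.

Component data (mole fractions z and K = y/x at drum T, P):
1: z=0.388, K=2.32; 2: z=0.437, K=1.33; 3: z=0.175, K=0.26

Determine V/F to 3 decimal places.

Newton iteration, V/F⁰ = 0.5:
  V/F = 0.500: g = 0.2268, g' = -0.522 → V/F = 0.935
  V/F = 0.935: g = -0.0803, g' = -1.171 → V/F = 0.866
  V/F = 0.866: g = -0.0093, g' = -0.919 → V/F = 0.856
Converged at V/F = 0.856.

V/F = 0.856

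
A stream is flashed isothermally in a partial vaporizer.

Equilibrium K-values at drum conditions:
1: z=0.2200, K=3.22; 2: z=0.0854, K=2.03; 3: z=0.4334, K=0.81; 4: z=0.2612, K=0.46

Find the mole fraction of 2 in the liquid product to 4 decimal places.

x_2 = 0.0559

Material balance + equilibrium reduce to Σ zᵢ(Kᵢ−1)/(1+V/F(Kᵢ−1)) = 0.
Check two-phase: ΣzᵢKᵢ = 1.3530 > 1 and Σzᵢ/Kᵢ = 1.2133 > 1, so g(0) = 0.3530 > 0 and g(1) = -0.2133 < 0.
Iterate (Newton) starting at V/F = 0.5:
  V/F = 0.5000: g = 0.00532, g' = -0.4450 → V/F = 0.5120
Converged at V/F = 0.5120.
Compositions from xᵢ = zᵢ/(1+V/F(Kᵢ−1)), yᵢ = Kᵢxᵢ:
  1: x = 0.1030, y = 0.3315
  2: x = 0.0559, y = 0.1135
  3: x = 0.4801, y = 0.3889
  4: x = 0.3610, y = 0.1661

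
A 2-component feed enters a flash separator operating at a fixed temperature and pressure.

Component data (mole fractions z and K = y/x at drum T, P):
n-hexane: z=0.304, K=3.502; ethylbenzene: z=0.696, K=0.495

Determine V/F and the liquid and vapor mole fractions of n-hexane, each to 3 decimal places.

V/F = 0.324, x_n-hexane = 0.168, y_n-hexane = 0.588

Rachford–Rice: g(V/F) = Σ zᵢ(Kᵢ−1)/(1+V/F(Kᵢ−1)) = 0.
g(0) = ΣzᵢKᵢ − 1 = 0.409 and g(1) = 1 − Σzᵢ/Kᵢ = -0.493, so a root lies in (0, 1).
Binary case is linear: z₁(K₁−1)(1+V/F(K₂−1)) + z₂(K₂−1)(1+V/F(K₁−1)) = 0
⇒ V/F = [z₁(K₁−1)+z₂(K₂−1)] / [−(K₁−1)(K₂−1)] = 0.4091/1.2635 = 0.324
Compositions from xᵢ = zᵢ/(1+V/F(Kᵢ−1)), yᵢ = Kᵢxᵢ:
  n-hexane: x = 0.168, y = 0.588
  ethylbenzene: x = 0.832, y = 0.412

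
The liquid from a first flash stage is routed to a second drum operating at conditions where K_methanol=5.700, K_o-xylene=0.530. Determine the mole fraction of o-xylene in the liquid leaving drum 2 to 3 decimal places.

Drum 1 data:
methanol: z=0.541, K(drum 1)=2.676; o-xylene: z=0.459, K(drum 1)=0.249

x_o-xylene (drum 2) = 0.909

Drum 1:
Material balance + equilibrium reduce to Σ zᵢ(Kᵢ−1)/(1+ψ₁(Kᵢ−1)) = 0.
Feasibility: ΣzᵢKᵢ = 1.562, Σzᵢ/Kᵢ = 2.046 — both > 1, two phases present.
Binary case is linear: z₁(K₁−1)(1+ψ₁(K₂−1)) + z₂(K₂−1)(1+ψ₁(K₁−1)) = 0
⇒ ψ₁ = [z₁(K₁−1)+z₂(K₂−1)] / [−(K₁−1)(K₂−1)] = 0.5620/1.2587 = 0.447
Drum-1 compositions:
  methanol: x = 0.309, y = 0.828
  o-xylene: x = 0.691, y = 0.172
Drum-2 feed = drum-1 liquid: z₂ = (0.3094, 0.6906).
Drum 2:
Rachford–Rice: g(ψ₂) = Σ zᵢ(Kᵢ−1)/(1+ψ₂(Kᵢ−1)) = 0.
g(0) = ΣzᵢKᵢ − 1 = 1.130 and g(1) = 1 − Σzᵢ/Kᵢ = -0.357, so a root lies in (0, 1).
Iterate (Newton) starting at ψ₂ = 0.5:
  ψ₂ = 0.500: g = 0.0099, g' = -0.870 → ψ₂ = 0.511
Converged at ψ₂ = 0.511.
  methanol: x = 0.091, y = 0.518
  o-xylene: x = 0.909, y = 0.482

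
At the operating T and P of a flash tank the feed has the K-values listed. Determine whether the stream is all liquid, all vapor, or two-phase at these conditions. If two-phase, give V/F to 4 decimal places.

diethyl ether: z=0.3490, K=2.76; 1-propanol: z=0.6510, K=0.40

ΣzᵢKᵢ = 1.2236; Σzᵢ/Kᵢ = 1.7539.
Both exceed 1, so a two-phase solution exists.
Material balance + equilibrium reduce to Σ zᵢ(Kᵢ−1)/(1+ψ(Kᵢ−1)) = 0.
Binary case is linear: z₁(K₁−1)(1+ψ(K₂−1)) + z₂(K₂−1)(1+ψ(K₁−1)) = 0
⇒ ψ = [z₁(K₁−1)+z₂(K₂−1)] / [−(K₁−1)(K₂−1)] = 0.22364/1.05600 = 0.2118

two-phase, V/F = 0.2118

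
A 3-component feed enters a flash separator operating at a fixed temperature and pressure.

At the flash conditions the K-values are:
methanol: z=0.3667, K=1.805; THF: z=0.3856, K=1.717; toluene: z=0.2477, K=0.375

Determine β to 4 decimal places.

β = 0.8773

Rachford–Rice: g(β) = Σ zᵢ(Kᵢ−1)/(1+β(Kᵢ−1)) = 0.
Check two-phase: ΣzᵢKᵢ = 1.4169 > 1 and Σzᵢ/Kᵢ = 1.0883 > 1, so g(0) = 0.4169 > 0 and g(1) = -0.0883 < 0.
Newton iteration, β⁰ = 0.59:
  β = 0.5900: g = 0.14918, g' = -0.4499 → β = 0.9215
  β = 0.9215: g = -0.02915, g' = -0.6883 → β = 0.8792
  β = 0.8792: g = -0.00122, g' = -0.6328 → β = 0.8773
Converged at β = 0.8773.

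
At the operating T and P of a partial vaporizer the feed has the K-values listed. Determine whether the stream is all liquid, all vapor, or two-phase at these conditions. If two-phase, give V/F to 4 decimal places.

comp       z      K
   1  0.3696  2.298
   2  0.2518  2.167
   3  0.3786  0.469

ΣzᵢKᵢ = 1.5726; Σzᵢ/Kᵢ = 1.0843.
Both exceed 1, so a two-phase solution exists.
Rachford–Rice: g(ψ) = Σ zᵢ(Kᵢ−1)/(1+ψ(Kᵢ−1)) = 0.
Newton iteration, ψ⁰ = 0.5:
  ψ = 0.5000: g = 0.20279, g' = -0.5636 → ψ = 0.8598
  ψ = 0.8598: g = 0.00347, g' = -0.5860 → ψ = 0.8657
Converged at ψ = 0.8657.

two-phase, V/F = 0.8657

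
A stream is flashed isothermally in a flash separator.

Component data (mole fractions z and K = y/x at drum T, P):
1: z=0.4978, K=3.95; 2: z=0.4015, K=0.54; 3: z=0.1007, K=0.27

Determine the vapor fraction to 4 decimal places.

Rachford–Rice: g(ψ) = Σ zᵢ(Kᵢ−1)/(1+ψ(Kᵢ−1)) = 0.
g(0) = ΣzᵢKᵢ − 1 = 1.2103 and g(1) = 1 − Σzᵢ/Kᵢ = -0.2425, so a root lies in (0, 1).
Newton iteration, ψ⁰ = 0.53:
  ψ = 0.5300: g = 0.20872, g' = -0.9506 → ψ = 0.7496
  ψ = 0.7496: g = 0.01307, g' = -0.8797 → ψ = 0.7644
Converged at ψ = 0.7644.

ψ = 0.7644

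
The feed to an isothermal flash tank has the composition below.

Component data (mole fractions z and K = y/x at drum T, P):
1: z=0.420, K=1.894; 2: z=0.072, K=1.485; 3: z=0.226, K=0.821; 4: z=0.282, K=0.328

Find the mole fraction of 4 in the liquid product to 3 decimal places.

Let ψ = V/F and solve Σ zᵢ(Kᵢ−1)/(1+ψ(Kᵢ−1)) = 0.
Feasibility: ΣzᵢKᵢ = 1.180, Σzᵢ/Kᵢ = 1.405 — both > 1, two phases present.
Iterate (Newton) starting at ψ = 0.5:
  ψ = 0.500: g = -0.0422, g' = -0.469 → ψ = 0.410
  ψ = 0.410: g = -0.0013, g' = -0.443 → ψ = 0.407
Converged at ψ = 0.407.
Compositions from xᵢ = zᵢ/(1+ψ(Kᵢ−1)), yᵢ = Kᵢxᵢ:
  1: x = 0.308, y = 0.583
  2: x = 0.060, y = 0.089
  3: x = 0.244, y = 0.200
  4: x = 0.388, y = 0.127

x_4 = 0.388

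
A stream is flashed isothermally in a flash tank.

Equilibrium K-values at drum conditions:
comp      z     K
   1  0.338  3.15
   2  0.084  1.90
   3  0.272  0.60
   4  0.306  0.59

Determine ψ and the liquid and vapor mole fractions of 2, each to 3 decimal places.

Material balance + equilibrium reduce to Σ zᵢ(Kᵢ−1)/(1+ψ(Kᵢ−1)) = 0.
g(0) = ΣzᵢKᵢ − 1 = 0.568 and g(1) = 1 − Σzᵢ/Kᵢ = -0.123, so a root lies in (0, 1).
Iterate (Newton) starting at ψ = 0.5:
  ψ = 0.500: g = 0.1085, g' = -0.545 → ψ = 0.699
  ψ = 0.699: g = 0.0097, g' = -0.460 → ψ = 0.720
  ψ = 0.720: g = 0.0001, g' = -0.455 → ψ = 0.721
Converged at ψ = 0.721.
Compositions from xᵢ = zᵢ/(1+ψ(Kᵢ−1)), yᵢ = Kᵢxᵢ:
  1: x = 0.133, y = 0.418
  2: x = 0.051, y = 0.097
  3: x = 0.382, y = 0.229
  4: x = 0.434, y = 0.256

ψ = 0.721, x_2 = 0.051, y_2 = 0.097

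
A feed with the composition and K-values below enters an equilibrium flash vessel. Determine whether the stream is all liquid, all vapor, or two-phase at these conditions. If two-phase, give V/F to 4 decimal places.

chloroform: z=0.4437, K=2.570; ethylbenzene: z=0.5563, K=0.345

two-phase, V/F = 0.3231

ΣzᵢKᵢ = 1.3322; Σzᵢ/Kᵢ = 1.7851.
Both exceed 1, so a two-phase solution exists.
Let ψ = V/F and solve Σ zᵢ(Kᵢ−1)/(1+ψ(Kᵢ−1)) = 0.
Binary case is linear: z₁(K₁−1)(1+ψ(K₂−1)) + z₂(K₂−1)(1+ψ(K₁−1)) = 0
⇒ ψ = [z₁(K₁−1)+z₂(K₂−1)] / [−(K₁−1)(K₂−1)] = 0.33223/1.02835 = 0.3231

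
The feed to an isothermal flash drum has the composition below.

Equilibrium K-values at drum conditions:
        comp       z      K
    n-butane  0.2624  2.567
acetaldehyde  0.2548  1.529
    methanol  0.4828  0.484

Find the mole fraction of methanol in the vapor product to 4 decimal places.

y_methanol = 0.3156

Newton iteration, β⁰ = 0.62:
  β = 0.6200: g = -0.05626, g' = -0.4841 → β = 0.5038
  β = 0.5038: g = -0.00043, g' = -0.4804 → β = 0.5029
Converged at β = 0.5029.
Compositions from xᵢ = zᵢ/(1+β(Kᵢ−1)), yᵢ = Kᵢxᵢ:
  n-butane: x = 0.1468, y = 0.3767
  acetaldehyde: x = 0.2013, y = 0.3077
  methanol: x = 0.6520, y = 0.3156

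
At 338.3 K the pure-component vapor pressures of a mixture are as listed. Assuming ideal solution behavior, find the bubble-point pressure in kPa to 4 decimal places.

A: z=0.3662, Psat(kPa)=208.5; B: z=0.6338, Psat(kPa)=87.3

Pbub = 131.6834 kPa

At the bubble point ψ → 0, so ΣzᵢKᵢ = 1 with Kᵢ = Pᵢˢᵃᵗ/P ⇒ P = ΣzᵢPᵢˢᵃᵗ.
P = 0.3662·208.5 + 0.6338·87.3 = 131.6834 kPa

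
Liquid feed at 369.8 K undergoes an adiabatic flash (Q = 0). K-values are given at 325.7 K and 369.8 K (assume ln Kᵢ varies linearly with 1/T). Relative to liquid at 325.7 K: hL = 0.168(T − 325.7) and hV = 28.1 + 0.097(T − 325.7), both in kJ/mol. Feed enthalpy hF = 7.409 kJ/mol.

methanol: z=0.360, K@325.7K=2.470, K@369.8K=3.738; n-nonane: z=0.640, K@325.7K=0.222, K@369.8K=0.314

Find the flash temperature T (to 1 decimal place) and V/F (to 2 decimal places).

Adiabatic flash: solve Rachford–Rice at each trial T, then check hF = ψ·hV(T) + (1−ψ)·hL(T).
  T = 325.7 K: K = (2.470, 0.222), RR gives ψ = 0.027, H_out = 0.769 kJ/mol
  T = 369.8 K: K = (3.738, 0.314), RR gives ψ = 0.291, H_out = 14.676 kJ/mol
  T = 347.8 K: K = (3.080, 0.267), RR gives ψ = 0.183, H_out = 8.581 kJ/mol
  T = 336.8 K: K = (2.770, 0.244), RR gives ψ = 0.115, H_out = 4.999 kJ/mol
  T = 342.3 K: K = (2.923, 0.256), RR gives ψ = 0.151, H_out = 6.850 kJ/mol
  T = 345.1 K: K = (3.003, 0.261), RR gives ψ = 0.168, H_out = 7.745 kJ/mol
  T = 343.7 K: K = (2.963, 0.259), RR gives ψ = 0.159, H_out = 7.301 kJ/mol
Linear interpolation between T = 343.7 (H_out = 7.301) and T = 345.1 (H_out = 7.745) on hF = 7.409 gives T ≈ 344.0 K, at which ψ = 0.16.

T = 344.0 K, V/F = 0.16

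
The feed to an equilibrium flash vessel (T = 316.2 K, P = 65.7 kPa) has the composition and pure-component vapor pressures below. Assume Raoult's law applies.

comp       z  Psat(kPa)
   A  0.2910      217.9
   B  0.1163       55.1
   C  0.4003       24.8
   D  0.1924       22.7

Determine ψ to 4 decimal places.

Raoult's law: Kᵢ = Pᵢˢᵃᵗ/P = Pᵢˢᵃᵗ/65.7.
  K_A = 217.9/65.7 = 3.316591, K_B = 55.1/65.7 = 0.838661, K_C = 24.8/65.7 = 0.377473, K_D = 22.7/65.7 = 0.345510
Rachford–Rice: g(ψ) = Σ zᵢ(Kᵢ−1)/(1+ψ(Kᵢ−1)) = 0.
Feasibility: ΣzᵢKᵢ = 1.2802, Σzᵢ/Kᵢ = 1.8437 — both > 1, two phases present.
Newton iteration, ψ⁰ = 0.63:
  ψ = 0.6300: g = -0.37106, g' = -0.9205 → ψ = 0.2269
  ψ = 0.2269: g = -0.01567, g' = -0.9983 → ψ = 0.2112
  ψ = 0.2112: g = 0.00020, g' = -1.0240 → ψ = 0.2114
Converged at ψ = 0.2114.

ψ = 0.2114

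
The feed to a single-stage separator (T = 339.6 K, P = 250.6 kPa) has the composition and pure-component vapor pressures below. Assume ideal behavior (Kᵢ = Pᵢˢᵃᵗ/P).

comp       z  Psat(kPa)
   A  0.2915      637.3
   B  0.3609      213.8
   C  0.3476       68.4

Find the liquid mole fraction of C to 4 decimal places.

x_C = 0.4034

Raoult's law: Kᵢ = Pᵢˢᵃᵗ/P = Pᵢˢᵃᵗ/250.6.
  K_A = 637.3/250.6 = 2.543097, K_B = 213.8/250.6 = 0.853152, K_C = 68.4/250.6 = 0.272945
Material balance + equilibrium reduce to Σ zᵢ(Kᵢ−1)/(1+ψ(Kᵢ−1)) = 0.
Feasibility: ΣzᵢKᵢ = 1.1441, Σzᵢ/Kᵢ = 1.8112 — both > 1, two phases present.
Iterate (Newton) starting at ψ = 0.64:
  ψ = 0.6400: g = -0.30484, g' = -0.8279 → ψ = 0.2718
  ψ = 0.2718: g = -0.05326, g' = -0.6384 → ψ = 0.1884
  ψ = 0.1884: g = 0.00118, g' = -0.6716 → ψ = 0.1901
Converged at ψ = 0.1901.
Compositions from xᵢ = zᵢ/(1+ψ(Kᵢ−1)), yᵢ = Kᵢxᵢ:
  A: x = 0.2254, y = 0.5732
  B: x = 0.3713, y = 0.3167
  C: x = 0.4034, y = 0.1101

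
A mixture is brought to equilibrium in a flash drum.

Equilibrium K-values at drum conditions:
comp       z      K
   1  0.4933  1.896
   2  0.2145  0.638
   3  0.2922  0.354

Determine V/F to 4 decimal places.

Material balance + equilibrium reduce to Σ zᵢ(Kᵢ−1)/(1+V/F(Kᵢ−1)) = 0.
Feasibility: ΣzᵢKᵢ = 1.1756, Σzᵢ/Kᵢ = 1.4218 — both > 1, two phases present.
Newton iteration, V/F⁰ = 0.5:
  V/F = 0.5000: g = -0.06838, g' = -0.4968 → V/F = 0.3624
  V/F = 0.3624: g = -0.00216, g' = -0.4708 → V/F = 0.3578
Converged at V/F = 0.3578.

V/F = 0.3578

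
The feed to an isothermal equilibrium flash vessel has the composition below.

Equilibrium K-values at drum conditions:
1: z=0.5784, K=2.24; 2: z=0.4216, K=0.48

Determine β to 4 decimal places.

β = 0.7723

Let β = V/F and solve Σ zᵢ(Kᵢ−1)/(1+β(Kᵢ−1)) = 0.
Check two-phase: ΣzᵢKᵢ = 1.4980 > 1 and Σzᵢ/Kᵢ = 1.1365 > 1, so g(0) = 0.4980 > 0 and g(1) = -0.1365 < 0.
Newton iteration, β⁰ = 0.5:
  β = 0.5000: g = 0.14647, g' = -0.5471 → β = 0.7677
  β = 0.7677: g = 0.00251, g' = -0.5493 → β = 0.7723
Converged at β = 0.7723.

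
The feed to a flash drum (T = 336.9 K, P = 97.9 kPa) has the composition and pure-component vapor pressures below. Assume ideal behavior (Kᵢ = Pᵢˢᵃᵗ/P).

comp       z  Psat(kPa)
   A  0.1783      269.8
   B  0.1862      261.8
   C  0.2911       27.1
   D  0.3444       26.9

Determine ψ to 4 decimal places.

Raoult's law: Kᵢ = Pᵢˢᵃᵗ/P = Pᵢˢᵃᵗ/97.9.
  K_A = 269.8/97.9 = 2.755873, K_B = 261.8/97.9 = 2.674157, K_C = 27.1/97.9 = 0.276813, K_D = 26.9/97.9 = 0.274770
Rachford–Rice: g(ψ) = Σ zᵢ(Kᵢ−1)/(1+ψ(Kᵢ−1)) = 0.
Check two-phase: ΣzᵢKᵢ = 1.1645 > 1 and Σzᵢ/Kᵢ = 2.4394 > 1, so g(0) = 0.1645 > 0 and g(1) = -1.4394 < 0.
Iterate (Newton) starting at ψ = 0.5:
  ψ = 0.5000: g = -0.38523, g' = -1.1299 → ψ = 0.1591
  ψ = 0.1591: g = -0.02934, g' = -1.0872 → ψ = 0.1321
  ψ = 0.1321: g = 0.00043, g' = -1.1199 → ψ = 0.1325
Converged at ψ = 0.1325.

ψ = 0.1325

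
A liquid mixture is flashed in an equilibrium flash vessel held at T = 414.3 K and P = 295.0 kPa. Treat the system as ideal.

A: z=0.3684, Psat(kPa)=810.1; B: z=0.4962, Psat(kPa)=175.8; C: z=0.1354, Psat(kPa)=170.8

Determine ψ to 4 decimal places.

ψ = 0.5418

Raoult's law: Kᵢ = Pᵢˢᵃᵗ/P = Pᵢˢᵃᵗ/295.0.
  K_A = 810.1/295.0 = 2.746102, K_B = 175.8/295.0 = 0.595932, K_C = 170.8/295.0 = 0.578983
Newton iteration, ψ⁰ = 0.46:
  ψ = 0.4600: g = 0.03976, g' = -0.5046 → ψ = 0.5388
  ψ = 0.5388: g = 0.00141, g' = -0.4707 → ψ = 0.5418
Converged at ψ = 0.5418.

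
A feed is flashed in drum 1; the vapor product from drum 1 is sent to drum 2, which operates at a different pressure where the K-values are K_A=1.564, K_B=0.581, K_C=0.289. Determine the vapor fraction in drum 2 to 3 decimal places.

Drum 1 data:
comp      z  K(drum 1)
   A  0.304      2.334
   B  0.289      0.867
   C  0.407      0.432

Drum 1:
Material balance + equilibrium reduce to Σ zᵢ(Kᵢ−1)/(1+ψ₁(Kᵢ−1)) = 0.
g(0) = ΣzᵢKᵢ − 1 = 0.136 and g(1) = 1 − Σzᵢ/Kᵢ = -0.406, so a root lies in (0, 1).
Newton–Raphson from ψ₁ = 0.58:
  ψ₁ = 0.580: g = -0.1578, g' = -0.470 → ψ₁ = 0.244
  ψ₁ = 0.244: g = -0.0023, g' = -0.490 → ψ₁ = 0.240
Converged at ψ₁ = 0.240.
Drum-1 compositions:
  A: x = 0.230, y = 0.538
  B: x = 0.299, y = 0.259
  C: x = 0.471, y = 0.204
Drum-2 feed = drum-1 vapor: z₂ = (0.5377, 0.2588, 0.2035).
Drum 2:
Material balance + equilibrium reduce to Σ zᵢ(Kᵢ−1)/(1+ψ₂(Kᵢ−1)) = 0.
g(0) = ΣzᵢKᵢ − 1 = 0.050 and g(1) = 1 − Σzᵢ/Kᵢ = -0.493, so a root lies in (0, 1).
Newton–Raphson from ψ₂ = 0.5:
  ψ₂ = 0.500: g = -0.1252, g' = -0.424 → ψ₂ = 0.205
  ψ₂ = 0.205: g = -0.0163, g' = -0.333 → ψ₂ = 0.156
Converged at ψ₂ = 0.156.
  A: x = 0.494, y = 0.773
  B: x = 0.277, y = 0.161
  C: x = 0.229, y = 0.066

V/F (drum 2) = 0.156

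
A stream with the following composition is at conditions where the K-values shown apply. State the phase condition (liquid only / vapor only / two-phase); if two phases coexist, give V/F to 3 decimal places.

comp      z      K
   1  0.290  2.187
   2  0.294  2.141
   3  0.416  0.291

ΣzᵢKᵢ = 1.385; Σzᵢ/Kᵢ = 1.699.
Both exceed 1, so a two-phase solution exists.
Rachford–Rice: g(ψ) = Σ zᵢ(Kᵢ−1)/(1+ψ(Kᵢ−1)) = 0.
Newton iteration, ψ⁰ = 0.5:
  ψ = 0.500: g = -0.0273, g' = -0.818 → ψ = 0.467
  ψ = 0.467: g = -0.0003, g' = -0.799 → ψ = 0.466
Converged at ψ = 0.466.

two-phase, V/F = 0.466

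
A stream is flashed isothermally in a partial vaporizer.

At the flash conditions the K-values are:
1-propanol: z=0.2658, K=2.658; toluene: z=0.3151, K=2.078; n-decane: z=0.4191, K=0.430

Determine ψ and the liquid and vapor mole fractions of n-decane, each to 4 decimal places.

Newton–Raphson from ψ = 0.5:
  ψ = 0.5000: g = 0.12755, g' = -0.6394 → ψ = 0.6995
  ψ = 0.6995: g = 0.00041, g' = -0.6523 → ψ = 0.7001
Converged at ψ = 0.7001.
Compositions from xᵢ = zᵢ/(1+ψ(Kᵢ−1)), yᵢ = Kᵢxᵢ:
  1-propanol: x = 0.1230, y = 0.3270
  toluene: x = 0.1796, y = 0.3731
  n-decane: x = 0.6974, y = 0.2999

ψ = 0.7001, x_n-decane = 0.6974, y_n-decane = 0.2999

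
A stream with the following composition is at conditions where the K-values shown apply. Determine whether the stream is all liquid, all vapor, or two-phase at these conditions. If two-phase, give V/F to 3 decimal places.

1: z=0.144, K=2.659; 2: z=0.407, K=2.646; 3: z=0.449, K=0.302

two-phase, V/F = 0.517

ΣzᵢKᵢ = 1.595; Σzᵢ/Kᵢ = 1.695.
Both exceed 1, so a two-phase solution exists.
Material balance + equilibrium reduce to Σ zᵢ(Kᵢ−1)/(1+ψ(Kᵢ−1)) = 0.
Newton iteration, ψ⁰ = 0.68:
  ψ = 0.680: g = -0.1682, g' = -1.126 → ψ = 0.531
  ψ = 0.531: g = -0.0131, g' = -0.978 → ψ = 0.517
Converged at ψ = 0.517.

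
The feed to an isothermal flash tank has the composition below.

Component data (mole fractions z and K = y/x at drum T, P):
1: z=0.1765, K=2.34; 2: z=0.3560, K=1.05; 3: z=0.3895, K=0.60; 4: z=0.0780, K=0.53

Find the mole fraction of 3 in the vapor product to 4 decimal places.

Let ψ = V/F and solve Σ zᵢ(Kᵢ−1)/(1+ψ(Kᵢ−1)) = 0.
g(0) = ΣzᵢKᵢ − 1 = 0.0618 and g(1) = 1 − Σzᵢ/Kᵢ = -0.2108, so a root lies in (0, 1).
Newton iteration, ψ⁰ = 0.43:
  ψ = 0.4300: g = -0.06663, g' = -0.2464 → ψ = 0.1596
  ψ = 0.1596: g = 0.00646, g' = -0.3072 → ψ = 0.1806
  ψ = 0.1806: g = 0.00008, g' = -0.2993 → ψ = 0.1809
Converged at ψ = 0.1809.
Compositions from xᵢ = zᵢ/(1+ψ(Kᵢ−1)), yᵢ = Kᵢxᵢ:
  1: x = 0.1421, y = 0.3324
  2: x = 0.3528, y = 0.3705
  3: x = 0.4199, y = 0.2519
  4: x = 0.0852, y = 0.0452

y_3 = 0.2519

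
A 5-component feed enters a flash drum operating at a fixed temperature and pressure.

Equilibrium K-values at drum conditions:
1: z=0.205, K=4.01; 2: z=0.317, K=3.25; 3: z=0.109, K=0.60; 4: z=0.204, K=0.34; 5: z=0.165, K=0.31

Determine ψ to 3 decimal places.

Let ψ = V/F and solve Σ zᵢ(Kᵢ−1)/(1+ψ(Kᵢ−1)) = 0.
Check two-phase: ΣzᵢKᵢ = 2.038 > 1 and Σzᵢ/Kᵢ = 1.463 > 1, so g(0) = 1.038 > 0 and g(1) = -0.463 < 0.
Iterate (Newton) starting at ψ = 0.53:
  ψ = 0.530: g = 0.1212, g' = -1.043 → ψ = 0.646
  ψ = 0.646: g = 0.0012, g' = -1.038 → ψ = 0.647
Converged at ψ = 0.647.

ψ = 0.647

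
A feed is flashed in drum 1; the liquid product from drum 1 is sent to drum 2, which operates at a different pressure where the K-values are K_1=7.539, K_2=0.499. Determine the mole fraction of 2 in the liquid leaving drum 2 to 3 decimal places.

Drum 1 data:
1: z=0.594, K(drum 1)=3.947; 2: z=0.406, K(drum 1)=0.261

Drum 1:
Let ψ₁ = V/F and solve Σ zᵢ(Kᵢ−1)/(1+ψ₁(Kᵢ−1)) = 0.
Check two-phase: ΣzᵢKᵢ = 2.450 > 1 and Σzᵢ/Kᵢ = 1.706 > 1, so g(0) = 1.450 > 0 and g(1) = -0.706 < 0.
Binary case is linear: z₁(K₁−1)(1+ψ₁(K₂−1)) + z₂(K₂−1)(1+ψ₁(K₁−1)) = 0
⇒ ψ₁ = [z₁(K₁−1)+z₂(K₂−1)] / [−(K₁−1)(K₂−1)] = 1.4505/2.1778 = 0.666
Drum-1 compositions:
  1: x = 0.200, y = 0.791
  2: x = 0.800, y = 0.209
Drum-2 feed = drum-1 liquid: z₂ = (0.2005, 0.7995).
Drum 2:
Rachford–Rice: g(ψ₂) = Σ zᵢ(Kᵢ−1)/(1+ψ₂(Kᵢ−1)) = 0.
Feasibility: ΣzᵢKᵢ = 1.910, Σzᵢ/Kᵢ = 1.629 — both > 1, two phases present.
Binary case is linear: z₁(K₁−1)(1+ψ₂(K₂−1)) + z₂(K₂−1)(1+ψ₂(K₁−1)) = 0
⇒ ψ₂ = [z₁(K₁−1)+z₂(K₂−1)] / [−(K₁−1)(K₂−1)] = 0.9104/3.2760 = 0.278
  1: x = 0.071, y = 0.537
  2: x = 0.929, y = 0.463

x_2 (drum 2) = 0.929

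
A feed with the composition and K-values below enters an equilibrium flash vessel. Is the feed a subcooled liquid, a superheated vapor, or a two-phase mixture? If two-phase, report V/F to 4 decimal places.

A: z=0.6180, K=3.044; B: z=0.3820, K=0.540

ΣzᵢKᵢ = 2.0875; Σzᵢ/Kᵢ = 0.9104.
Since Σzᵢ/Kᵢ < 1 the mixture is above its dew point — single vapor phase.

superheated vapor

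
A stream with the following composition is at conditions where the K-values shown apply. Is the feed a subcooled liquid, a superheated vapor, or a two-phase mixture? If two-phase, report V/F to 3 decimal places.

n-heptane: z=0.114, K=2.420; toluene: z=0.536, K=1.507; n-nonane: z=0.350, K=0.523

two-phase, V/F = 0.797

ΣzᵢKᵢ = 1.267; Σzᵢ/Kᵢ = 1.072.
Both exceed 1, so a two-phase solution exists.
Material balance + equilibrium reduce to Σ zᵢ(Kᵢ−1)/(1+ψ(Kᵢ−1)) = 0.
Newton–Raphson from ψ = 0.34:
  ψ = 0.340: g = 0.1417, g' = -0.318 → ψ = 0.785
  ψ = 0.785: g = 0.0040, g' = -0.325 → ψ = 0.797
Converged at ψ = 0.797.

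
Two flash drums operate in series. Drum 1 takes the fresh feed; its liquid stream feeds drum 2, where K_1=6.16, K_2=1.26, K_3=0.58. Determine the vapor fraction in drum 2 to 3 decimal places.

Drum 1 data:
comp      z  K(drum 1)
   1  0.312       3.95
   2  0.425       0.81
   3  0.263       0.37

Drum 1:
Material balance + equilibrium reduce to Σ zᵢ(Kᵢ−1)/(1+ψ₁(Kᵢ−1)) = 0.
g(0) = ΣzᵢKᵢ − 1 = 0.674 and g(1) = 1 − Σzᵢ/Kᵢ = -0.314, so a root lies in (0, 1).
Newton–Raphson from ψ₁ = 0.47:
  ψ₁ = 0.470: g = 0.0616, g' = -0.706 → ψ₁ = 0.557
  ψ₁ = 0.557: g = 0.0025, g' = -0.655 → ψ₁ = 0.561
Converged at ψ₁ = 0.561.
Drum-1 compositions:
  1: x = 0.118, y = 0.464
  2: x = 0.476, y = 0.385
  3: x = 0.407, y = 0.151
Drum-2 feed = drum-1 liquid: z₂ = (0.1175, 0.4757, 0.4068).
Drum 2:
Material balance + equilibrium reduce to Σ zᵢ(Kᵢ−1)/(1+ψ₂(Kᵢ−1)) = 0.
Check two-phase: ΣzᵢKᵢ = 1.559 > 1 and Σzᵢ/Kᵢ = 1.098 > 1, so g(0) = 0.559 > 0 and g(1) = -0.098 < 0.
Newton iteration, ψ₂⁰ = 0.48:
  ψ₂ = 0.480: g = 0.0704, g' = -0.397 → ψ₂ = 0.657
  ψ₂ = 0.657: g = 0.0077, g' = -0.323 → ψ₂ = 0.681
Converged at ψ₂ = 0.681.
  1: x = 0.026, y = 0.160
  2: x = 0.404, y = 0.509
  3: x = 0.570, y = 0.331

V/F (drum 2) = 0.681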